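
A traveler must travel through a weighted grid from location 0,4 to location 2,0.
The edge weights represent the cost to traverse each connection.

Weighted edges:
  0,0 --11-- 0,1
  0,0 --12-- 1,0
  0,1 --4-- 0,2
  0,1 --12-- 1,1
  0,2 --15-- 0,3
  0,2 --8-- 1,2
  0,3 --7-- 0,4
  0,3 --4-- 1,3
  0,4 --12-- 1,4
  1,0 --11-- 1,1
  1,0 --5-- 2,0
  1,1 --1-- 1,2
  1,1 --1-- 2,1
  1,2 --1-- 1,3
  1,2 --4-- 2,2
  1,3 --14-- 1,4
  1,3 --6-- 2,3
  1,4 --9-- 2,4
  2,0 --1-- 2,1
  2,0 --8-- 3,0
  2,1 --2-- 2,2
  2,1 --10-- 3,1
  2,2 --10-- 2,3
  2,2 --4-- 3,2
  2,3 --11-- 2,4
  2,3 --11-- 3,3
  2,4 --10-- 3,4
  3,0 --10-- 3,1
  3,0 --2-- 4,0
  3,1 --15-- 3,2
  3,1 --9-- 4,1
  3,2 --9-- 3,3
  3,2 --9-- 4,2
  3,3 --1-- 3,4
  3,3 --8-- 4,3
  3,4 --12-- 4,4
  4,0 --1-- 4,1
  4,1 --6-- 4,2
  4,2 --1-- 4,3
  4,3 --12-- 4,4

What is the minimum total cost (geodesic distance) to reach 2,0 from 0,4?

Shortest path: 0,4 → 0,3 → 1,3 → 1,2 → 1,1 → 2,1 → 2,0, total weight = 15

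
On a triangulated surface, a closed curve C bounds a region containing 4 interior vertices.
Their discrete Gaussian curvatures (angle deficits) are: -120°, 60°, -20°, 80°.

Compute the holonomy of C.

Holonomy = total enclosed curvature = (-120°) + 60° + (-20°) + 80° = 0°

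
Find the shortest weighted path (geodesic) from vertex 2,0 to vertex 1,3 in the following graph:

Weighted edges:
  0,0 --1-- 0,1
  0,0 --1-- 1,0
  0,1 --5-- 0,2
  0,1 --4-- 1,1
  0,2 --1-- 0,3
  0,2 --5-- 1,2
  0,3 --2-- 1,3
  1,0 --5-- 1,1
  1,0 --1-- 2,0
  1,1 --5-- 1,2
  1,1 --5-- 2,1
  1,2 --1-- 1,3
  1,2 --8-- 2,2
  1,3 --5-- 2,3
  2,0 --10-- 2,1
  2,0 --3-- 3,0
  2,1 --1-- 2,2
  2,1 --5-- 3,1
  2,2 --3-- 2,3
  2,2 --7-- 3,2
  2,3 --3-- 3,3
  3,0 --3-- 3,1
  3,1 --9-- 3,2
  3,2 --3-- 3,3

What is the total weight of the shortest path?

Shortest path: 2,0 → 1,0 → 0,0 → 0,1 → 0,2 → 0,3 → 1,3, total weight = 11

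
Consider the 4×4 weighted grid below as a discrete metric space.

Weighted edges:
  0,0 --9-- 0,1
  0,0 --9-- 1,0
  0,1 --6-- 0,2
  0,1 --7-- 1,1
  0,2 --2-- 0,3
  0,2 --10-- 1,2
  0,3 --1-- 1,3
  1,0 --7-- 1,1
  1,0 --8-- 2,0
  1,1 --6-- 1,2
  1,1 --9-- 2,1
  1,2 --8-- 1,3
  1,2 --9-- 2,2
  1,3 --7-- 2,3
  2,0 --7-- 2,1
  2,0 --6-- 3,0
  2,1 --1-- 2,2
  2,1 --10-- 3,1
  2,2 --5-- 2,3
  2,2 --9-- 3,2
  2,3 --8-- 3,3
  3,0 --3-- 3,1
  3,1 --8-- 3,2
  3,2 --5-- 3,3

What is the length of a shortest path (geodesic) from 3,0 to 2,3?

Shortest path: 3,0 → 3,1 → 2,1 → 2,2 → 2,3, total weight = 19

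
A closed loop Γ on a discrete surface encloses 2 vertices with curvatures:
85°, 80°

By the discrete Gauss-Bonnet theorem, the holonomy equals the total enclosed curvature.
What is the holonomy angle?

Holonomy = total enclosed curvature = 85° + 80° = 165°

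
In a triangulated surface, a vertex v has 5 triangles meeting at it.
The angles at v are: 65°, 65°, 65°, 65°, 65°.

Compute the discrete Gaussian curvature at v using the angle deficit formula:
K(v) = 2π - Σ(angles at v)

Sum of angles = 325°. K = 360° - 325° = 35°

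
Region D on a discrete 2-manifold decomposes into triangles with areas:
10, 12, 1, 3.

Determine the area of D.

10 + 12 + 1 + 3 = 26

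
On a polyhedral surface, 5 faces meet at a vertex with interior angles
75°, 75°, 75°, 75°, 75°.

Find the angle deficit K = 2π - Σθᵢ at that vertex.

Sum of angles = 375°. K = 360° - 375° = -15° = -π/12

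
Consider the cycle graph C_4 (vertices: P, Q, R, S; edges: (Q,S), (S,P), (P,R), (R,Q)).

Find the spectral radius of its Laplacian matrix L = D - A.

The cycle graph C_n has Laplacian eigenvalues λ_k = 2 − 2cos(2πk/n), k = 0, 1, …, n−1. Here n = 4:
k=0: 2 − 2cos(0) = 0.0; k=1: 2 − 2cos(π/2) = 2.0; k=2: 2 − 2cos(π) = 4.0; k=3: 2 − 2cos(3π/2) = 2.0.
Laplacian eigenvalues: [0.0, 2.0, 2.0, 4.0]. Largest eigenvalue (spectral radius) = 4.0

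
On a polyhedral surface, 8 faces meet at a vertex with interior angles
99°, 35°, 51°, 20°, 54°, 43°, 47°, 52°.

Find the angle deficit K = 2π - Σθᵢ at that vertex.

Sum of angles = 401°. K = 360° - 401° = -41° = -41π/180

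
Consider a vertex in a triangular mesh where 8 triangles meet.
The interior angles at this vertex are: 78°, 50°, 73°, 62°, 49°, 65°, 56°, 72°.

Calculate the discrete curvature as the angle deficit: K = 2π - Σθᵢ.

Sum of angles = 505°. K = 360° - 505° = -145° = -29π/36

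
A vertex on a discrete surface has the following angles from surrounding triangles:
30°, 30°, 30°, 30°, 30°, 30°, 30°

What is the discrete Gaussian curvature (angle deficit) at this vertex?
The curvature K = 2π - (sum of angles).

Sum of angles = 210°. K = 360° - 210° = 150°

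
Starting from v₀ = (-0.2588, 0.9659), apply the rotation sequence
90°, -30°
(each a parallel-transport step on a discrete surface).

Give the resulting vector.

Total rotation: 90° + (-30°) = 60°. Final vector: (-0.9659, 0.2588)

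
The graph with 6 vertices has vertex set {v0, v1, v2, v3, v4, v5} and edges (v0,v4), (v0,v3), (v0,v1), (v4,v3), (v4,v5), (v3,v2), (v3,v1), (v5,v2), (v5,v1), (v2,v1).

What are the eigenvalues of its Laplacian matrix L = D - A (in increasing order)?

Degrees: deg(v0) = 3, deg(v1) = 4, deg(v2) = 3, deg(v3) = 4, deg(v4) = 3, deg(v5) = 3.
L = D − A with rows/columns ordered (v0, v1, v2, v3, v4, v5):
  [ 3, -1,  0, -1, -1,  0]
  [-1,  4, -1, -1,  0, -1]
  [ 0, -1,  3, -1,  0, -1]
  [-1, -1, -1,  4, -1,  0]
  [-1,  0,  0, -1,  3, -1]
  [ 0, -1, -1,  0, -1,  3]
Characteristic polynomial: det(λI − L) = λ(λ² − 8λ + 13)(λ − 3)(λ − 4)(λ − 5).
Roots: λ = 0; (λ² − 8λ + 13) = 0 ⇒ λ = 4 ± √3 ≈ 2.2679, 5.7321; (λ − 3) = 0 ⇒ λ = 3; (λ − 4) = 0 ⇒ λ = 4; (λ − 5) = 0 ⇒ λ = 5.
(Check: the roots sum (with multiplicity) to 20, matching trace L = Σdeg = 2·10 = 20.)
Laplacian eigenvalues (increasing order): [0.0, 2.2679, 3.0, 4.0, 5.0, 5.7321]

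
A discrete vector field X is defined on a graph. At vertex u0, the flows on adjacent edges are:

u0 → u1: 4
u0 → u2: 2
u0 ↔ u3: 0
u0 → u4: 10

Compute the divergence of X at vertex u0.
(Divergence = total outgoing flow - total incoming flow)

Divergence = sum of outgoing flows = 4 + 2 + 0 + 10 = 16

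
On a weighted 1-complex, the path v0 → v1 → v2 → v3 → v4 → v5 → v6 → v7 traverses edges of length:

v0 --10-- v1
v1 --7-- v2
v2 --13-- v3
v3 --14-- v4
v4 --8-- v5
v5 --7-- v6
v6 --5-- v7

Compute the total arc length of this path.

Arc length = 10 + 7 + 13 + 14 + 8 + 7 + 5 = 64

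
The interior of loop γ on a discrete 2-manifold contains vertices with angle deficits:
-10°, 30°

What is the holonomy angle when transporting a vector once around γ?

Holonomy = total enclosed curvature = (-10°) + 30° = 20°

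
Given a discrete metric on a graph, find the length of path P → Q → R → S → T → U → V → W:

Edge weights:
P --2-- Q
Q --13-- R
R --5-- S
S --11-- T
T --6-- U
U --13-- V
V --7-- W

Arc length = 2 + 13 + 5 + 11 + 6 + 13 + 7 = 57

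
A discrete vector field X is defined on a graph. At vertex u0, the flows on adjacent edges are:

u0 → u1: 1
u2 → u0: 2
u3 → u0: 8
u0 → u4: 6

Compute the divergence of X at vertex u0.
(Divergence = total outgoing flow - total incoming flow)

Divergence = sum of outgoing flows = 1 + (-2) + (-8) + 6 = -3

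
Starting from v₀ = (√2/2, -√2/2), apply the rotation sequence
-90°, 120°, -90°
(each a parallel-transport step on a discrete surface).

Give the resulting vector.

Total rotation: (-90°) + 120° + (-90°) = -60°. Final vector: (-0.2588, -0.9659)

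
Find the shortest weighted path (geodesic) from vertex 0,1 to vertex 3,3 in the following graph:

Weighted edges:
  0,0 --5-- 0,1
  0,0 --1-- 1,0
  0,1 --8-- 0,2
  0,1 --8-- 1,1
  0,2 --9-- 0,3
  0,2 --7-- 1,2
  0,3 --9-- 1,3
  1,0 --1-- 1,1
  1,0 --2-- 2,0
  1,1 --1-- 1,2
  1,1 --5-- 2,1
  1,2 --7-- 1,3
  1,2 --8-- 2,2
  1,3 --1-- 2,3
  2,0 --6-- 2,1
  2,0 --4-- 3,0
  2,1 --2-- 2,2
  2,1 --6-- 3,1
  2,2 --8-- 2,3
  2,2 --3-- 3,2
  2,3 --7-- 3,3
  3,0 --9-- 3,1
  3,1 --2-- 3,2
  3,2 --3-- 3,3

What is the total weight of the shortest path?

Shortest path: 0,1 → 0,0 → 1,0 → 1,1 → 2,1 → 2,2 → 3,2 → 3,3, total weight = 20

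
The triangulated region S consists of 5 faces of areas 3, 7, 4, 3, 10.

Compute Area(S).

3 + 7 + 4 + 3 + 10 = 27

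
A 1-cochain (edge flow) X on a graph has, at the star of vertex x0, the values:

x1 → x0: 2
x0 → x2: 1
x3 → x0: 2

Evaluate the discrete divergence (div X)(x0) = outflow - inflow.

Divergence = sum of outgoing flows = (-2) + 1 + (-2) = -3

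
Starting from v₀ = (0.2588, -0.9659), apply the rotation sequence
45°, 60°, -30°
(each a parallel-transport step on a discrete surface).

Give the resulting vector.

Total rotation: 45° + 60° + (-30°) = 75°. Final vector: (1, 0)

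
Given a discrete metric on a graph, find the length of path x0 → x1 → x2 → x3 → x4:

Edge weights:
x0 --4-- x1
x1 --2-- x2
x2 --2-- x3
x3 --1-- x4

Arc length = 4 + 2 + 2 + 1 = 9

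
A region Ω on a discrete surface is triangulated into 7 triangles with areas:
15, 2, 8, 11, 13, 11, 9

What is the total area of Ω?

15 + 2 + 8 + 11 + 13 + 11 + 9 = 69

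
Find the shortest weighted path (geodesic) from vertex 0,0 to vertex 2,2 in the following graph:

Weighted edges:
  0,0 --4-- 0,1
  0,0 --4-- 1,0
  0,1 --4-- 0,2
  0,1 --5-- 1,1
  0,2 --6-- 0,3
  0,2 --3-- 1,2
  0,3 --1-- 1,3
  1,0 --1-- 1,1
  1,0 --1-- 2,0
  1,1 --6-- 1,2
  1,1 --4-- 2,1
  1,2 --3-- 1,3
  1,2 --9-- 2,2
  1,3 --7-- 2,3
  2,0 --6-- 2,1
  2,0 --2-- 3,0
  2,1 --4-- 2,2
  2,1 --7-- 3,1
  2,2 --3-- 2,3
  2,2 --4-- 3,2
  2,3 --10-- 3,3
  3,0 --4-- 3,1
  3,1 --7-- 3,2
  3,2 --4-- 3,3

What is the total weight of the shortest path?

Shortest path: 0,0 → 1,0 → 1,1 → 2,1 → 2,2, total weight = 13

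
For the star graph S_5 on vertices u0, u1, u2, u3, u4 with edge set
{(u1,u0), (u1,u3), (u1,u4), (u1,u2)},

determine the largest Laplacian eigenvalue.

The star S_5 is the complete bipartite graph K_{1,4} (one hub of degree 4, 4 leaves of degree 1). The Laplacian spectrum of K_{p,q} is 0, p (multiplicity q−1), q (multiplicity p−1), p+q. With p = 1, q = 4: 0 once, 1 with multiplicity 3, and 5 once. (Check: trace L = sum of degrees = 8 = 3·1 + 5.)
Laplacian eigenvalues: [0.0, 1.0, 1.0, 1.0, 5.0]. Largest eigenvalue (spectral radius) = 5.0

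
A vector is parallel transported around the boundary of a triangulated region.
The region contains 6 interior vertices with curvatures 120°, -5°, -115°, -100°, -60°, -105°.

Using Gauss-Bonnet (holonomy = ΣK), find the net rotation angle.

Holonomy = total enclosed curvature = 120° + (-5°) + (-115°) + (-100°) + (-60°) + (-105°) = -265°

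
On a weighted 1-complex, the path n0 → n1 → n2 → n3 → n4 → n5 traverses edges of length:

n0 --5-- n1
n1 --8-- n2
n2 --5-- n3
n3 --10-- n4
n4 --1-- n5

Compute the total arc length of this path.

Arc length = 5 + 8 + 5 + 10 + 1 = 29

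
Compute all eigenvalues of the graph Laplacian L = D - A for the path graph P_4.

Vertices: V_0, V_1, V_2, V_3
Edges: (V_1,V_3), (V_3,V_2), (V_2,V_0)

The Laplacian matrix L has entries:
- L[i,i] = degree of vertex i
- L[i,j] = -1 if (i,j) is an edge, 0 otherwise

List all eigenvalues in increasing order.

The path graph P_n has Laplacian eigenvalues λ_k = 2 − 2cos(kπ/n), k = 0, 1, …, n−1. Here n = 4:
k=0: 2 − 2cos(0) = 0.0; k=1: 2 − 2cos(π/4) = 0.5858; k=2: 2 − 2cos(π/2) = 2.0; k=3: 2 − 2cos(3π/4) = 3.4142.
Laplacian eigenvalues (increasing order): [0.0, 0.5858, 2.0, 3.4142]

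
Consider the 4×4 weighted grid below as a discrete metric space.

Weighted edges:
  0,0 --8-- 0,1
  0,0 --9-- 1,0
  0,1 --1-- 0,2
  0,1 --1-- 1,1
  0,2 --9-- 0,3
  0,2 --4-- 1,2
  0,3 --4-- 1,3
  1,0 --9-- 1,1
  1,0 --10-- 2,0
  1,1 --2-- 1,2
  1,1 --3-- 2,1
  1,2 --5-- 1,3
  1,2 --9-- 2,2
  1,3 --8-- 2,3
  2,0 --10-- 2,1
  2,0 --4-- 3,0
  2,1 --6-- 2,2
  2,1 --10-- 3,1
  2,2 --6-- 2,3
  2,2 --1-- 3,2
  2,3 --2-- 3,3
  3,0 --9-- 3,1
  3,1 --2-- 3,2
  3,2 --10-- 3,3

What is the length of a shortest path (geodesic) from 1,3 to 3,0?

Shortest path: 1,3 → 1,2 → 1,1 → 2,1 → 2,0 → 3,0, total weight = 24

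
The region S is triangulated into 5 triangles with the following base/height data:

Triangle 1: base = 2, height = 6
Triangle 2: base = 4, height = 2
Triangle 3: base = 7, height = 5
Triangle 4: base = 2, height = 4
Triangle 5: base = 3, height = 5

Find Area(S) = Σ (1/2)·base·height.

(1/2)×2×6 + (1/2)×4×2 + (1/2)×7×5 + (1/2)×2×4 + (1/2)×3×5 = 39.0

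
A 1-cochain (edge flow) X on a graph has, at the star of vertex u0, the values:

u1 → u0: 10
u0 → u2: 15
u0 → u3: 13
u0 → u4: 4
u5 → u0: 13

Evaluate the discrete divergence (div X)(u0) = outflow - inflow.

Divergence = sum of outgoing flows = (-10) + 15 + 13 + 4 + (-13) = 9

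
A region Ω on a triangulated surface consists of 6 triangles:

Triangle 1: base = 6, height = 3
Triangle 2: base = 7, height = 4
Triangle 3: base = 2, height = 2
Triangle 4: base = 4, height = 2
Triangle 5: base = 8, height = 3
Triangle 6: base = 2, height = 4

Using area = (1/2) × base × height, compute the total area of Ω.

(1/2)×6×3 + (1/2)×7×4 + (1/2)×2×2 + (1/2)×4×2 + (1/2)×8×3 + (1/2)×2×4 = 45.0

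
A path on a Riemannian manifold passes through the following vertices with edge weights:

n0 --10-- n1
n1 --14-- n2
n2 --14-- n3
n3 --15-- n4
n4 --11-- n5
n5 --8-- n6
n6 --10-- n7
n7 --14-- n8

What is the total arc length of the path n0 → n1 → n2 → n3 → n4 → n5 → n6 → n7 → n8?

Arc length = 10 + 14 + 14 + 15 + 11 + 8 + 10 + 14 = 96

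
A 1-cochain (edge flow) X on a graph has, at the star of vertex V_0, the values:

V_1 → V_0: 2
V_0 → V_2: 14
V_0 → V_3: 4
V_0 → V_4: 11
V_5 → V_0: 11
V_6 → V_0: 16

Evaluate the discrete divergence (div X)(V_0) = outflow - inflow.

Divergence = sum of outgoing flows = (-2) + 14 + 4 + 11 + (-11) + (-16) = 0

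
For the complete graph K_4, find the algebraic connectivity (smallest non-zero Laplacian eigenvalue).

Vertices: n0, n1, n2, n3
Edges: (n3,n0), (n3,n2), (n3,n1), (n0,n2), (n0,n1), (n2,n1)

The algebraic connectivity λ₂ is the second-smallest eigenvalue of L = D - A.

For the complete graph K_n, L = nI − J (J = all-ones matrix). J has eigenvalues n (once, eigenvector 𝟙) and 0 (multiplicity n−1), so L has eigenvalues 0 (once) and n (multiplicity n−1). Here n = 4: eigenvalue 0 once and 4 with multiplicity 3.
Laplacian eigenvalues: [0.0, 4.0, 4.0, 4.0]. Algebraic connectivity (smallest non-zero eigenvalue) = 4.0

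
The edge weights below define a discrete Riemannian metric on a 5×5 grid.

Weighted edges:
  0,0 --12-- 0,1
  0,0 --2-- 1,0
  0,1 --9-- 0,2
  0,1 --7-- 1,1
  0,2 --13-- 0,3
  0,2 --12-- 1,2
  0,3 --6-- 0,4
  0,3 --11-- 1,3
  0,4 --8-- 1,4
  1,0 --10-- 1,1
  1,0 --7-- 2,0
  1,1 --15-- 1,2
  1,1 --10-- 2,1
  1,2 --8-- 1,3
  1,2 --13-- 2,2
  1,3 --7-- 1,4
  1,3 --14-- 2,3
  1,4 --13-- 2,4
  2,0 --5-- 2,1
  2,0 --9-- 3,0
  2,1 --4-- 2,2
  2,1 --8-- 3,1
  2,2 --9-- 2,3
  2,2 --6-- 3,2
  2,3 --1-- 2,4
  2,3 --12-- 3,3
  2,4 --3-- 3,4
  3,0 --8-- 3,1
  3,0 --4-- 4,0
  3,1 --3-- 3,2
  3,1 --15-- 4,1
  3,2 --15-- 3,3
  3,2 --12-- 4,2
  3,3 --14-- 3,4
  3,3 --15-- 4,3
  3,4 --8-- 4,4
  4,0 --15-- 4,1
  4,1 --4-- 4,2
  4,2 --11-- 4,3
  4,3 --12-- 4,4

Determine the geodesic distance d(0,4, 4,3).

Shortest path: 0,4 → 1,4 → 2,4 → 3,4 → 4,4 → 4,3, total weight = 44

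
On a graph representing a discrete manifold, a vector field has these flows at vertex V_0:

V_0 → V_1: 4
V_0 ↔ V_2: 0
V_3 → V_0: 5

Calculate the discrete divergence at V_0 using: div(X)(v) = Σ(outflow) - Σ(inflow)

Divergence = sum of outgoing flows = 4 + 0 + (-5) = -1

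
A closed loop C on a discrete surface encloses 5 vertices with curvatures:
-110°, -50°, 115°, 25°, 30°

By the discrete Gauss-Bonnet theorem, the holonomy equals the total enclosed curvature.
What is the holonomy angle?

Holonomy = total enclosed curvature = (-110°) + (-50°) + 115° + 25° + 30° = 10°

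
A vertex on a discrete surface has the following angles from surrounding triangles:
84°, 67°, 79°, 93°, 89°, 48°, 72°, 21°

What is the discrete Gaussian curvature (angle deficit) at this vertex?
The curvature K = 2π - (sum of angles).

Sum of angles = 553°. K = 360° - 553° = -193° = -193π/180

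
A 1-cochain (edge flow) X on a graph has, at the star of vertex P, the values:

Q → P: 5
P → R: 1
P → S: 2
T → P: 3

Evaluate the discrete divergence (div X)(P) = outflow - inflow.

Divergence = sum of outgoing flows = (-5) + 1 + 2 + (-3) = -5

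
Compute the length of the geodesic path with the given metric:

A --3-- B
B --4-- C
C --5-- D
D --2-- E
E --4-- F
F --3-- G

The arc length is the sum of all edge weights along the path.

Arc length = 3 + 4 + 5 + 2 + 4 + 3 = 21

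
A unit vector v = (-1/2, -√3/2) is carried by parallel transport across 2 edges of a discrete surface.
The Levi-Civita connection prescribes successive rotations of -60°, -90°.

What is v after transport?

Total rotation: (-60°) + (-90°) = -150°. Final vector: (0, 1)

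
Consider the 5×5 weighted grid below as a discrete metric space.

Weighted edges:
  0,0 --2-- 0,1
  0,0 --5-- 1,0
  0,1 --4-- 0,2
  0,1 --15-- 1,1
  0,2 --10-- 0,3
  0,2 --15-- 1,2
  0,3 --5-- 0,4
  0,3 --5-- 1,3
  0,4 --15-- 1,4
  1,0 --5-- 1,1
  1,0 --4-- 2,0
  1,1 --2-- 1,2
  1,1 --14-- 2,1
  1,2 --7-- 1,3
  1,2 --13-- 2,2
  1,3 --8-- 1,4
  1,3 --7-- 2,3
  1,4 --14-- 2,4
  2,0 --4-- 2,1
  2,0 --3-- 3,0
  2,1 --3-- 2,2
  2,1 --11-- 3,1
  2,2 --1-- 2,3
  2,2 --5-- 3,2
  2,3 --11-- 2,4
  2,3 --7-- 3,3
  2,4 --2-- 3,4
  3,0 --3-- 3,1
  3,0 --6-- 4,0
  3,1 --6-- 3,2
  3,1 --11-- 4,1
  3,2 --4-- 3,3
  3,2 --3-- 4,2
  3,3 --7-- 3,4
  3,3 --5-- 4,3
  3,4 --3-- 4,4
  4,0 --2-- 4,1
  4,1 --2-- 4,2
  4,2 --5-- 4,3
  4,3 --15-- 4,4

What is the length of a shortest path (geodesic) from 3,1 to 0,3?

Shortest path: 3,1 → 3,2 → 2,2 → 2,3 → 1,3 → 0,3, total weight = 24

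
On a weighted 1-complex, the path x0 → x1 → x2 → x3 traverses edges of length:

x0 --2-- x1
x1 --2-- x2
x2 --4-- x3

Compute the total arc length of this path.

Arc length = 2 + 2 + 4 = 8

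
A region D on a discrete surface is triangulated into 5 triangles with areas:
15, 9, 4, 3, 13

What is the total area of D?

15 + 9 + 4 + 3 + 13 = 44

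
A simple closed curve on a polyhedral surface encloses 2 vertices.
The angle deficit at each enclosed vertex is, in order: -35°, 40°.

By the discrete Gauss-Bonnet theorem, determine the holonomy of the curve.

Holonomy = total enclosed curvature = (-35°) + 40° = 5°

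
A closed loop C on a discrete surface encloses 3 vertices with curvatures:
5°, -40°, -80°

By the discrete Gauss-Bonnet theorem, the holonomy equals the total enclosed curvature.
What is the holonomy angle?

Holonomy = total enclosed curvature = 5° + (-40°) + (-80°) = -115°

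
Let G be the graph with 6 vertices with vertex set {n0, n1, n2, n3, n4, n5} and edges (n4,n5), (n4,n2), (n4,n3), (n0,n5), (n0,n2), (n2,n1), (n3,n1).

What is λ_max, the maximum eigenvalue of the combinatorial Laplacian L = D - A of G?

Degrees: deg(n0) = 2, deg(n1) = 2, deg(n2) = 3, deg(n3) = 2, deg(n4) = 3, deg(n5) = 2.
L = D − A with rows/columns ordered (n0, n1, n2, n3, n4, n5):
  [ 2,  0, -1,  0,  0, -1]
  [ 0,  2, -1, -1,  0,  0]
  [-1, -1,  3,  0, -1,  0]
  [ 0, -1,  0,  2, -1,  0]
  [ 0,  0, -1, -1,  3, -1]
  [-1,  0,  0,  0, -1,  2]
Characteristic polynomial: det(λI − L) = λ(λ − 1)(λ − 2)(λ − 3)²(λ − 5).
Roots: λ = 0; (λ − 1) = 0 ⇒ λ = 1; (λ − 2) = 0 ⇒ λ = 2; (λ − 3) = 0 ⇒ λ = 3 (multiplicity 2); (λ − 5) = 0 ⇒ λ = 5.
(Check: the roots sum (with multiplicity) to 14, matching trace L = Σdeg = 2·7 = 14.)
Laplacian eigenvalues: [0.0, 1.0, 2.0, 3.0, 3.0, 5.0]. Largest eigenvalue (spectral radius) = 5.0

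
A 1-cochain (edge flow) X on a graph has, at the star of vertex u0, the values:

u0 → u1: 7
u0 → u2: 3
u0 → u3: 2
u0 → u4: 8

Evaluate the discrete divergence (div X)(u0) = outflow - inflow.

Divergence = sum of outgoing flows = 7 + 3 + 2 + 8 = 20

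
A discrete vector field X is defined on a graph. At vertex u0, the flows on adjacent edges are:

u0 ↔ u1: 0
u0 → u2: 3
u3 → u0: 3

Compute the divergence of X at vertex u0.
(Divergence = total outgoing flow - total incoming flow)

Divergence = sum of outgoing flows = 0 + 3 + (-3) = 0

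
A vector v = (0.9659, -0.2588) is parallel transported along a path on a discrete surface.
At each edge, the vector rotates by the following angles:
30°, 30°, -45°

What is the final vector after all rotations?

Total rotation: 30° + 30° + (-45°) = 15°. Final vector: (1, 0)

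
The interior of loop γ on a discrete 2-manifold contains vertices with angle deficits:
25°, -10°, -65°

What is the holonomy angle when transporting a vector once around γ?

Holonomy = total enclosed curvature = 25° + (-10°) + (-65°) = -50°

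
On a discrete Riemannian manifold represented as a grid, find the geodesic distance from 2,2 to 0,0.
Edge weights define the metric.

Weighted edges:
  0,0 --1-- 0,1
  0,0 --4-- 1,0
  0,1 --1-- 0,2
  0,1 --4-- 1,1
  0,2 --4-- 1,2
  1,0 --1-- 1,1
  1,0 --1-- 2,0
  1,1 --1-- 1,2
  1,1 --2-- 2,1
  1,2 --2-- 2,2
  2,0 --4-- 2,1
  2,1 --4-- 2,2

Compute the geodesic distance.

Shortest path: 2,2 → 1,2 → 1,1 → 1,0 → 0,0, total weight = 8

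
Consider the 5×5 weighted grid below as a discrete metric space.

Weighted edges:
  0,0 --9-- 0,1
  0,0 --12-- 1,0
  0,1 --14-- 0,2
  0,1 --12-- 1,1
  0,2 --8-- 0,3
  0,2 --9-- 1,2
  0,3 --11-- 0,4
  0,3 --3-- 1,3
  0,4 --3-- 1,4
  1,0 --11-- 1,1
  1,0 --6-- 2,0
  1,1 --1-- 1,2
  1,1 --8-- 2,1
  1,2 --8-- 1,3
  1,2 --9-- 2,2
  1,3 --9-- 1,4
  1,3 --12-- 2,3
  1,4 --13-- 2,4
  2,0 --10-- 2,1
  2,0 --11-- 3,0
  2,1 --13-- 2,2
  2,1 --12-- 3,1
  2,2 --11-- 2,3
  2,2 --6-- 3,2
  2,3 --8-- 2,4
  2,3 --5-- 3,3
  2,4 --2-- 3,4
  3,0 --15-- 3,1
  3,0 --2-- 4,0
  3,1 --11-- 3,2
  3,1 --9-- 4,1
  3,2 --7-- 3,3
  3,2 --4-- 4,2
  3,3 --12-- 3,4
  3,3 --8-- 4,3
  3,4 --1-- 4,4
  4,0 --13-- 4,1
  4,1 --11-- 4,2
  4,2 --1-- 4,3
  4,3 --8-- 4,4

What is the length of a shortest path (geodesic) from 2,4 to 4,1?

Shortest path: 2,4 → 3,4 → 4,4 → 4,3 → 4,2 → 4,1, total weight = 23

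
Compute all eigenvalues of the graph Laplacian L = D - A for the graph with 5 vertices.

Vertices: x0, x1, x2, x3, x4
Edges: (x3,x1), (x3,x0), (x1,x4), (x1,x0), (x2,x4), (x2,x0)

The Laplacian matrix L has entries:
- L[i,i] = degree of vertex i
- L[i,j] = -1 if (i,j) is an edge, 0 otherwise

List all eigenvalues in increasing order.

Degrees: deg(x0) = 3, deg(x1) = 3, deg(x2) = 2, deg(x3) = 2, deg(x4) = 2.
L = D − A with rows/columns ordered (x0, x1, x2, x3, x4):
  [ 3, -1, -1, -1,  0]
  [-1,  3,  0, -1, -1]
  [-1,  0,  2,  0, -1]
  [-1, -1,  0,  2,  0]
  [ 0, -1, -1,  0,  2]
Characteristic polynomial: det(λI − L) = λ(λ² − 5λ + 5)(λ² − 7λ + 11).
Roots: λ = 0; (λ² − 5λ + 5) = 0 ⇒ λ = (5 ± √5)/2 ≈ 1.382, 3.618; (λ² − 7λ + 11) = 0 ⇒ λ = (7 ± √5)/2 ≈ 2.382, 4.618.
(Check: the roots sum (with multiplicity) to 12, matching trace L = Σdeg = 2·6 = 12.)
Laplacian eigenvalues (increasing order): [0.0, 1.382, 2.382, 3.618, 4.618]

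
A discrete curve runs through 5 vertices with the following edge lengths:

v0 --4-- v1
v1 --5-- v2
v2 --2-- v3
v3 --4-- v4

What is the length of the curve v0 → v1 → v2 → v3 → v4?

Arc length = 4 + 5 + 2 + 4 = 15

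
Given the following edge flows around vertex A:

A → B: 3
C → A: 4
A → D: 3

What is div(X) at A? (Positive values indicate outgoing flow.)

Divergence = sum of outgoing flows = 3 + (-4) + 3 = 2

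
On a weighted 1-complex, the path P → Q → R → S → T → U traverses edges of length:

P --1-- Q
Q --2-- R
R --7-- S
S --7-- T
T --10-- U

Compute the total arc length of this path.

Arc length = 1 + 2 + 7 + 7 + 10 = 27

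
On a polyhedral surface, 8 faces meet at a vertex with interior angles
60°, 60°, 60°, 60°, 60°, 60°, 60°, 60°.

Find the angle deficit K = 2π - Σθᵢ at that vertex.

Sum of angles = 480°. K = 360° - 480° = -120°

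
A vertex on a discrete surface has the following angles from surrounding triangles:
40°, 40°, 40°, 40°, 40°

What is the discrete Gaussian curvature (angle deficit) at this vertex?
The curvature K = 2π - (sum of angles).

Sum of angles = 200°. K = 360° - 200° = 160°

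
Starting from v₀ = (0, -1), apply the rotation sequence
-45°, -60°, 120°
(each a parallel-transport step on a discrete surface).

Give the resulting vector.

Total rotation: (-45°) + (-60°) + 120° = 15°. Final vector: (0.2588, -0.9659)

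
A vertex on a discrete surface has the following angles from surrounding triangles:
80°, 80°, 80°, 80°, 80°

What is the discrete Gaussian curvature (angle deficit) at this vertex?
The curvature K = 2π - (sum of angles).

Sum of angles = 400°. K = 360° - 400° = -40°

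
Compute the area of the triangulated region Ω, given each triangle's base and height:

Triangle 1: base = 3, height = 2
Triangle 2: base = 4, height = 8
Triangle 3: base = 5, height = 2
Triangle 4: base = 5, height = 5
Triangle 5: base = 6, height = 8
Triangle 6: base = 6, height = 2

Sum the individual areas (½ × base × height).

(1/2)×3×2 + (1/2)×4×8 + (1/2)×5×2 + (1/2)×5×5 + (1/2)×6×8 + (1/2)×6×2 = 66.5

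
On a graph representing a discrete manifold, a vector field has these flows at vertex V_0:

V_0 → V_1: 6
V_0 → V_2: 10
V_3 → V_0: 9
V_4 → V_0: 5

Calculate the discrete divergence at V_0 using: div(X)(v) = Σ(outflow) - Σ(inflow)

Divergence = sum of outgoing flows = 6 + 10 + (-9) + (-5) = 2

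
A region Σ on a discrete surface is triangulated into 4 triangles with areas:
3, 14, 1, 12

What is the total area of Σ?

3 + 14 + 1 + 12 = 30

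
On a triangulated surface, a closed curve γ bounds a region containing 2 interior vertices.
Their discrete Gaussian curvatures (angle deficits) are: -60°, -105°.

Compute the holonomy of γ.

Holonomy = total enclosed curvature = (-60°) + (-105°) = -165°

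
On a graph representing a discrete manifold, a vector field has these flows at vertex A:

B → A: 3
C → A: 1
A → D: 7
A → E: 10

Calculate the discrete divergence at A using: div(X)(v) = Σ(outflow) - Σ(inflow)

Divergence = sum of outgoing flows = (-3) + (-1) + 7 + 10 = 13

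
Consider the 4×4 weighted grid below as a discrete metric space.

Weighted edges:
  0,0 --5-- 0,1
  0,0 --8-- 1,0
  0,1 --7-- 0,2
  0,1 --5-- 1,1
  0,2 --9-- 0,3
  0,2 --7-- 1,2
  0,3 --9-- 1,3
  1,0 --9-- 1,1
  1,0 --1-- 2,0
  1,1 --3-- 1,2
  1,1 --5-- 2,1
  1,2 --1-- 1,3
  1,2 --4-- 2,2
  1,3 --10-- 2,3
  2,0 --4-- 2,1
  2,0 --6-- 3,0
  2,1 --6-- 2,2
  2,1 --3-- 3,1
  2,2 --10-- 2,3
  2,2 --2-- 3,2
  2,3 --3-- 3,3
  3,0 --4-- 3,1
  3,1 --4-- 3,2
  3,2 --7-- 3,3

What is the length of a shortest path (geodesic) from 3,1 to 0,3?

Shortest path: 3,1 → 3,2 → 2,2 → 1,2 → 1,3 → 0,3, total weight = 20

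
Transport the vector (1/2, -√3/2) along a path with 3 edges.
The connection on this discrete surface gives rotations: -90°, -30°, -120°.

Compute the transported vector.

Total rotation: (-90°) + (-30°) + (-120°) = -240° ≡ 120° (mod 360°). Final vector: (0.5000, 0.8660)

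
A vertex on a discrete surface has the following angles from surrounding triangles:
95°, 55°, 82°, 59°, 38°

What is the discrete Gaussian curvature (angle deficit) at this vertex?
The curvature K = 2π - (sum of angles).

Sum of angles = 329°. K = 360° - 329° = 31° = 31π/180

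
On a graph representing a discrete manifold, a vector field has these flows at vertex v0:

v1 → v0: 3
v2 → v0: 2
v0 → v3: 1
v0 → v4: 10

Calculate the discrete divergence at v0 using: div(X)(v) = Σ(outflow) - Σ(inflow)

Divergence = sum of outgoing flows = (-3) + (-2) + 1 + 10 = 6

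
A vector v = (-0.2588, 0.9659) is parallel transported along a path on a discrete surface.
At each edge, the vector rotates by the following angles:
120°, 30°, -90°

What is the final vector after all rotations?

Total rotation: 120° + 30° + (-90°) = 60°. Final vector: (-0.9659, 0.2588)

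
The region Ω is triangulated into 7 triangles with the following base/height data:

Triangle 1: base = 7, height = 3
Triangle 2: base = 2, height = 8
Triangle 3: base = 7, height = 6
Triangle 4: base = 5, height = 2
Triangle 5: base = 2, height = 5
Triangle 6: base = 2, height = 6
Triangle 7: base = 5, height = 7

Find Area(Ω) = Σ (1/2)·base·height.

(1/2)×7×3 + (1/2)×2×8 + (1/2)×7×6 + (1/2)×5×2 + (1/2)×2×5 + (1/2)×2×6 + (1/2)×5×7 = 73.0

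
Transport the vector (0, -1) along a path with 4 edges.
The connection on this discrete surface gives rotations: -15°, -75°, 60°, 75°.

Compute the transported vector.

Total rotation: (-15°) + (-75°) + 60° + 75° = 45°. Final vector: (0.7071, -0.7071)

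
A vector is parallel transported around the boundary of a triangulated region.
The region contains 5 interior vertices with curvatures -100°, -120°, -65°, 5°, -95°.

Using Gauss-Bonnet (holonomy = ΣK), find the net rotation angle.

Holonomy = total enclosed curvature = (-100°) + (-120°) + (-65°) + 5° + (-95°) = -375°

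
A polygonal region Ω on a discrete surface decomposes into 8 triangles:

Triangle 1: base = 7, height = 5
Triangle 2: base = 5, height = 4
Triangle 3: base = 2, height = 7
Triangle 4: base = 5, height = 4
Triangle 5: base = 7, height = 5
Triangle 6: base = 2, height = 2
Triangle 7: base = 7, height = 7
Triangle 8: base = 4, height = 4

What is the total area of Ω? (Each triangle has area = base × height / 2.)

(1/2)×7×5 + (1/2)×5×4 + (1/2)×2×7 + (1/2)×5×4 + (1/2)×7×5 + (1/2)×2×2 + (1/2)×7×7 + (1/2)×4×4 = 96.5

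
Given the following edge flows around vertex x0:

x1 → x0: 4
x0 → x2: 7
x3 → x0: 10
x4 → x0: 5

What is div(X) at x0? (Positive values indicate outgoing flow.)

Divergence = sum of outgoing flows = (-4) + 7 + (-10) + (-5) = -12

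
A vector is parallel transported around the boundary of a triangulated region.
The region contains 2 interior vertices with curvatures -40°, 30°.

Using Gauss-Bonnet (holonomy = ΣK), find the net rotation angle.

Holonomy = total enclosed curvature = (-40°) + 30° = -10°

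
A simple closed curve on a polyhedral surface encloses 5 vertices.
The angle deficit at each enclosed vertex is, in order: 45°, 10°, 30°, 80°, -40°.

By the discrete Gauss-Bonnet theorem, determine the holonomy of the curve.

Holonomy = total enclosed curvature = 45° + 10° + 30° + 80° + (-40°) = 125°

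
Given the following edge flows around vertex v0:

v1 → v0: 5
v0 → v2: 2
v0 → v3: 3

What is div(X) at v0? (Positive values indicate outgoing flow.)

Divergence = sum of outgoing flows = (-5) + 2 + 3 = 0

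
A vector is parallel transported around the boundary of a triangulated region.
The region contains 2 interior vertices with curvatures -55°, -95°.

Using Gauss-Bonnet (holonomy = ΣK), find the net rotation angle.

Holonomy = total enclosed curvature = (-55°) + (-95°) = -150°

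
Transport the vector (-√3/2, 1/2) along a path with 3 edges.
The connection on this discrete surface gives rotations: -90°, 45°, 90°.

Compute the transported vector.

Total rotation: (-90°) + 45° + 90° = 45°. Final vector: (-0.9659, -0.2588)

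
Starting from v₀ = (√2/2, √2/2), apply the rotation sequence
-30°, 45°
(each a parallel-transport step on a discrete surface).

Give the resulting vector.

Total rotation: (-30°) + 45° = 15°. Final vector: (0.5000, 0.8660)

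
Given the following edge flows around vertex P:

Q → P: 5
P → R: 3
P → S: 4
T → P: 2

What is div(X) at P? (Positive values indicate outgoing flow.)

Divergence = sum of outgoing flows = (-5) + 3 + 4 + (-2) = 0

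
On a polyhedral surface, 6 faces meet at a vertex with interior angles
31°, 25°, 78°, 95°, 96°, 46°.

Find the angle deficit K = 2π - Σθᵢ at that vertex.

Sum of angles = 371°. K = 360° - 371° = -11° = -11π/180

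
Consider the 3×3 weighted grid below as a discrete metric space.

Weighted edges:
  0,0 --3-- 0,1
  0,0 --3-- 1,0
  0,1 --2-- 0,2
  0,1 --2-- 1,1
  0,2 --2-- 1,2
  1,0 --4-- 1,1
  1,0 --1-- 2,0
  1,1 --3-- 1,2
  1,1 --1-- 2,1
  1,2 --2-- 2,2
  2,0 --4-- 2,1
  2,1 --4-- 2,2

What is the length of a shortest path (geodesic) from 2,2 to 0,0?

Shortest path: 2,2 → 1,2 → 0,2 → 0,1 → 0,0, total weight = 9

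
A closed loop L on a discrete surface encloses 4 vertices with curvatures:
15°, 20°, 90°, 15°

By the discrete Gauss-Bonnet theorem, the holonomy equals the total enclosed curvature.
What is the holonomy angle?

Holonomy = total enclosed curvature = 15° + 20° + 90° + 15° = 140°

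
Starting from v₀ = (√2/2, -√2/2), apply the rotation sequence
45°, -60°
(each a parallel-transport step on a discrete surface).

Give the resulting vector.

Total rotation: 45° + (-60°) = -15°. Final vector: (0.5000, -0.8660)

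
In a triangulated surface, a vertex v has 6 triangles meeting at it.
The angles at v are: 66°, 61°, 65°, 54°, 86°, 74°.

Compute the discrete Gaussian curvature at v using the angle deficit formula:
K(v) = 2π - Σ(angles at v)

Sum of angles = 406°. K = 360° - 406° = -46° = -23π/90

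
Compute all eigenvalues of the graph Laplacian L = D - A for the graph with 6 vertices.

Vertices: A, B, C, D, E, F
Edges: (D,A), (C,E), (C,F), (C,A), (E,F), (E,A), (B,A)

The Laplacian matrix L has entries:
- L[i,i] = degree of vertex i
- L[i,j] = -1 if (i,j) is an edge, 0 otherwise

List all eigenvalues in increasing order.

Degrees: deg(A) = 4, deg(B) = 1, deg(C) = 3, deg(D) = 1, deg(E) = 3, deg(F) = 2.
L = D − A with rows/columns ordered (A, B, C, D, E, F):
  [ 4, -1, -1, -1, -1,  0]
  [-1,  1,  0,  0,  0,  0]
  [-1,  0,  3,  0, -1, -1]
  [-1,  0,  0,  1,  0,  0]
  [-1,  0, -1,  0,  3, -1]
  [ 0,  0, -1,  0, -1,  2]
Characteristic polynomial: det(λI − L) = λ(λ² − 6λ + 4)(λ − 1)(λ − 3)(λ − 4).
Roots: λ = 0; (λ² − 6λ + 4) = 0 ⇒ λ = 3 ± √5 ≈ 0.7639, 5.2361; (λ − 1) = 0 ⇒ λ = 1; (λ − 3) = 0 ⇒ λ = 3; (λ − 4) = 0 ⇒ λ = 4.
(Check: the roots sum (with multiplicity) to 14, matching trace L = Σdeg = 2·7 = 14.)
Laplacian eigenvalues (increasing order): [0.0, 0.7639, 1.0, 3.0, 4.0, 5.2361]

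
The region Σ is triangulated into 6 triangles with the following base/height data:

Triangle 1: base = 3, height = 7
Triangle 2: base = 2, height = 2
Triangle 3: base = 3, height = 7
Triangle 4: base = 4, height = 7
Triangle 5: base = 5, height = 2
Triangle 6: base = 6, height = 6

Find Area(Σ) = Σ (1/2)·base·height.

(1/2)×3×7 + (1/2)×2×2 + (1/2)×3×7 + (1/2)×4×7 + (1/2)×5×2 + (1/2)×6×6 = 60.0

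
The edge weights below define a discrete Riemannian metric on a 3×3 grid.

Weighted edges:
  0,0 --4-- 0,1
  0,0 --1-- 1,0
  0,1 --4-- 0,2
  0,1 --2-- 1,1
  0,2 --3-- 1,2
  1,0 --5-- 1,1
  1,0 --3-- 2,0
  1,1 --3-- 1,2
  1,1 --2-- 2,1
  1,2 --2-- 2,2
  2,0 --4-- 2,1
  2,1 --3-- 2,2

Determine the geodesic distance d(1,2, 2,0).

Shortest path: 1,2 → 2,2 → 2,1 → 2,0, total weight = 9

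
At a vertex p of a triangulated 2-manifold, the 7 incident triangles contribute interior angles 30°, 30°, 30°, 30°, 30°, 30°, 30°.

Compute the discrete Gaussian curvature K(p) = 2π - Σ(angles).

Sum of angles = 210°. K = 360° - 210° = 150°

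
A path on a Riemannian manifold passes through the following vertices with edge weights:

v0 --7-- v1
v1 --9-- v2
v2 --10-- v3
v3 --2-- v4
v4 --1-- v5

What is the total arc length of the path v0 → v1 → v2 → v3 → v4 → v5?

Arc length = 7 + 9 + 10 + 2 + 1 = 29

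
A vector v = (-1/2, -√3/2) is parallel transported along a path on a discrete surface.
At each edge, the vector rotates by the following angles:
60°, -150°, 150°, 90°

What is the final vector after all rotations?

Total rotation: 60° + (-150°) + 150° + 90° = 150°. Final vector: (0.8660, 0.5000)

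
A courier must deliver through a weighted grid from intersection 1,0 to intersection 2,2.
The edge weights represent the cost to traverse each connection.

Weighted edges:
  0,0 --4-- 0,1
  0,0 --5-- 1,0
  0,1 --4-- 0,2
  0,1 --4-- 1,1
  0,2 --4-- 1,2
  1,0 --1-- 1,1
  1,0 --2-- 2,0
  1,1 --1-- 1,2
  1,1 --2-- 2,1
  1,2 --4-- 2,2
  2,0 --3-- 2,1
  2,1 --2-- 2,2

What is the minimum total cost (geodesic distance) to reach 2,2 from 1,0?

Shortest path: 1,0 → 1,1 → 2,1 → 2,2, total weight = 5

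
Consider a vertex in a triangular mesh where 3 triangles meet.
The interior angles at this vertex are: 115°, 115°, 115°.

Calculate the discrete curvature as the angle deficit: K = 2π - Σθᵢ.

Sum of angles = 345°. K = 360° - 345° = 15°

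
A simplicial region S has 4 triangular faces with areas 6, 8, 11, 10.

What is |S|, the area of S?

6 + 8 + 11 + 10 = 35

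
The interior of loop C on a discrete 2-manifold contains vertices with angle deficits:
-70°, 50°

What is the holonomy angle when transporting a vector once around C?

Holonomy = total enclosed curvature = (-70°) + 50° = -20°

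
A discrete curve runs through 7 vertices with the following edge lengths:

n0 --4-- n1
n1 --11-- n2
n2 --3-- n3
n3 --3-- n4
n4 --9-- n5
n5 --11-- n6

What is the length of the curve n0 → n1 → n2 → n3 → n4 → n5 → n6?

Arc length = 4 + 11 + 3 + 3 + 9 + 11 = 41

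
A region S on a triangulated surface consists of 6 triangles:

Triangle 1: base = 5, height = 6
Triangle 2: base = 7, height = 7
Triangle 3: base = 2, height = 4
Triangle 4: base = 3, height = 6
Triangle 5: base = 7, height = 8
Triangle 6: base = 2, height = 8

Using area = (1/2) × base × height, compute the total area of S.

(1/2)×5×6 + (1/2)×7×7 + (1/2)×2×4 + (1/2)×3×6 + (1/2)×7×8 + (1/2)×2×8 = 88.5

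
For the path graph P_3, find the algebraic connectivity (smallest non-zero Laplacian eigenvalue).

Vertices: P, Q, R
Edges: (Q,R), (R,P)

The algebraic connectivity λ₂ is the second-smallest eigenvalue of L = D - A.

The path graph P_n has Laplacian eigenvalues λ_k = 2 − 2cos(kπ/n), k = 0, 1, …, n−1. Here n = 3:
k=0: 2 − 2cos(0) = 0.0; k=1: 2 − 2cos(π/3) = 1.0; k=2: 2 − 2cos(2π/3) = 3.0.
Laplacian eigenvalues: [0.0, 1.0, 3.0]. Algebraic connectivity (smallest non-zero eigenvalue) = 1.0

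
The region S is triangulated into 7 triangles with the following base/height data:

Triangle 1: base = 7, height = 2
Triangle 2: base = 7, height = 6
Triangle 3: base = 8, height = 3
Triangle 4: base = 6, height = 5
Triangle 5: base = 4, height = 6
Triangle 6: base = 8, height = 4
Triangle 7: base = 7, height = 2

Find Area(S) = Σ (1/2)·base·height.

(1/2)×7×2 + (1/2)×7×6 + (1/2)×8×3 + (1/2)×6×5 + (1/2)×4×6 + (1/2)×8×4 + (1/2)×7×2 = 90.0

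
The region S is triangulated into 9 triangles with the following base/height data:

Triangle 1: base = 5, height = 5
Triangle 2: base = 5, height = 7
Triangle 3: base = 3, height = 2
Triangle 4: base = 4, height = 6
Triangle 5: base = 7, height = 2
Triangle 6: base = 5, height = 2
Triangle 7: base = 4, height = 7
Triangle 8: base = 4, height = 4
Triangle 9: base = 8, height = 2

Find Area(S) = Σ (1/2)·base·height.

(1/2)×5×5 + (1/2)×5×7 + (1/2)×3×2 + (1/2)×4×6 + (1/2)×7×2 + (1/2)×5×2 + (1/2)×4×7 + (1/2)×4×4 + (1/2)×8×2 = 87.0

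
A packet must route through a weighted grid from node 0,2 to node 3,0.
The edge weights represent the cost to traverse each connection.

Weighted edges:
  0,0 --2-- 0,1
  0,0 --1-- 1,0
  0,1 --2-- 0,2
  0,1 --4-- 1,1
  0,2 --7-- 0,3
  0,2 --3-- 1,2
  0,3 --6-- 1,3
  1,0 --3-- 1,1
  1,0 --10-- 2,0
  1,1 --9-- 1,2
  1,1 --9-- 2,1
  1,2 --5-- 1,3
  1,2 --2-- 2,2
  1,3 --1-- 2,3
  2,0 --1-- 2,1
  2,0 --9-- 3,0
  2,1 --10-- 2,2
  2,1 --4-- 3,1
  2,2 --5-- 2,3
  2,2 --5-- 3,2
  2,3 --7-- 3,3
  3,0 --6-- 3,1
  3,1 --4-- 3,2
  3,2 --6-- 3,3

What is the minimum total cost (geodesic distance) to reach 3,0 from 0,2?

Shortest path: 0,2 → 1,2 → 2,2 → 3,2 → 3,1 → 3,0, total weight = 20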